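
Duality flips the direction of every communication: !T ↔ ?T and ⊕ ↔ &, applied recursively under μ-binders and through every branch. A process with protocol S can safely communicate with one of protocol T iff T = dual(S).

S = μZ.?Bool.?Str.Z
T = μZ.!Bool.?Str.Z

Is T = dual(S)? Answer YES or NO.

NO

μZ vs μZ  ✓ (μ self-dual)
  ?Bool vs !Bool  ✓
    ?Str vs ?Str  ✗ same direction on both sides — not dual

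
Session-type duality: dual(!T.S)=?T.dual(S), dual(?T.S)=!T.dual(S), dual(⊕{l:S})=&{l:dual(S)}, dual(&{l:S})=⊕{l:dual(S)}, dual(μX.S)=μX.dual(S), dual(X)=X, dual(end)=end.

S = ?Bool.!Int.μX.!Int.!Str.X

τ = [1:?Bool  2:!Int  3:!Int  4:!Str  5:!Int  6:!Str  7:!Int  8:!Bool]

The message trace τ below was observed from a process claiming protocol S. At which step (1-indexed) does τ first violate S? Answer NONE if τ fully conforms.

step 1: ?Bool  match  now at !Int.μX.…
step 2: !Int  match  now at μX.…
step 3: !Int  match  now at !Str.μX.…
step 4: !Str  match  now at μX.…
step 5: !Int  match  now at !Str.μX.…
step 6: !Str  match  now at μX.…
step 7: !Int  match  now at !Str.μX.…
step 8: got !Bool, protocol expects !Str  ✗

8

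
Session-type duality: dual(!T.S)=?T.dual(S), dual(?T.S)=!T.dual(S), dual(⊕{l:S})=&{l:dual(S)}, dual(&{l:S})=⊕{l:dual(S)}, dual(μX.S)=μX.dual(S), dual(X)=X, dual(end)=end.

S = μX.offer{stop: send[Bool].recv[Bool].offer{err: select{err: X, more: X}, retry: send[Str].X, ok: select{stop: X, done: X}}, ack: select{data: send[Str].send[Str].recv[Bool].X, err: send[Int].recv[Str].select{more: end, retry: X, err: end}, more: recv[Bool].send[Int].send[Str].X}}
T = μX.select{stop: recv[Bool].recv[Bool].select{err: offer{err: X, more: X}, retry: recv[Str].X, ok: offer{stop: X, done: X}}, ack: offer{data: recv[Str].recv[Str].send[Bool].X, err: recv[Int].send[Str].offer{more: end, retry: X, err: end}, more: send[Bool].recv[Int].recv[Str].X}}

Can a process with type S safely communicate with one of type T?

NO

μX ‖ μX  match (binder kept)
  offer{stop,ack} ‖ select{stop,ack}  match same labels
    case stop:
      send[Bool] ‖ recv[Bool]  match
        recv[Bool] ‖ recv[Bool]  ✗ same direction on both sides — not dual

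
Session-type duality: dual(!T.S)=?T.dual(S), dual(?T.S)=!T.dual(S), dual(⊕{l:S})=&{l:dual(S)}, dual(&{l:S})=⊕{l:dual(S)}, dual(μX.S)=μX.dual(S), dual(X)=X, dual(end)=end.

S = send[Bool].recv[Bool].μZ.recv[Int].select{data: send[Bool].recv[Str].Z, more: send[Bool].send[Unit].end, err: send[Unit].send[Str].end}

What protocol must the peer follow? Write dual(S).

send[Bool] ↦ recv[Bool]
  recv[Bool] ↦ send[Bool]
    μZ ↦ μZ  (μ self-dual)
      recv[Int] ↦ send[Int]
        select{data,more,err} ↦ offer{data,more,err}  (select→offer)
          [data]
            send[Bool] ↦ recv[Bool]
              recv[Str] ↦ send[Str]
                dual(Z) = Z
          [more]
            send[Bool] ↦ recv[Bool]
              send[Unit] ↦ recv[Unit]
                dual(end) = end
          [err]
            send[Unit] ↦ recv[Unit]
              send[Str] ↦ recv[Str]
                dual(end) = end

recv[Bool].send[Bool].μZ.send[Int].offer{data: recv[Bool].send[Str].Z, more: recv[Bool].recv[Unit].end, err: recv[Unit].recv[Str].end}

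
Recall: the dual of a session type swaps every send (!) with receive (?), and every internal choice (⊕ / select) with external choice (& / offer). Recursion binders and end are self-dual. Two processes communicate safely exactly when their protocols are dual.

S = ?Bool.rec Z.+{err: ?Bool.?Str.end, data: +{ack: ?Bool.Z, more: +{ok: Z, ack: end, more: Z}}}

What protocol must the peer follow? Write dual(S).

?Bool ↦ !Bool
  rec Z ↦ rec Z  (rec unchanged)
    +{err,data} ↦ &{err,data}  (internal→external)
      • err:
        ?Bool ↦ !Bool
          ?Str ↦ !Str
            dual(end) = end
      • data:
        +{ack,more} ↦ &{ack,more}  (internal→external)
          • ack:
            ?Bool ↦ !Bool
              dual(Z) = Z
          • more:
            +{ok,ack,more} ↦ &{ok,ack,more}  (internal→external)
              • ok:
                dual(Z) = Z
              • ack:
                dual(end) = end
              • more:
                dual(Z) = Z

!Bool.rec Z.&{err: !Bool.!Str.end, data: &{ack: !Bool.Z, more: &{ok: Z, ack: end, more: Z}}}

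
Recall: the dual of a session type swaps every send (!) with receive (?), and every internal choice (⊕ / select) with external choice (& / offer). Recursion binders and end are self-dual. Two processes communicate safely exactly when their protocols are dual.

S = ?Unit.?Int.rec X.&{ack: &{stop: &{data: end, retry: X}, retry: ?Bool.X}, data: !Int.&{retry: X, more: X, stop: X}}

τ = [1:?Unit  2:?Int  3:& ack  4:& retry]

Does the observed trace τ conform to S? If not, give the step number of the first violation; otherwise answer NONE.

step 1: ?Unit  ✓  residual = ?Int.rec X.…
step 2: ?Int  ✓  residual = rec X.…
step 3: & ack  ✓  residual = &{stop: &{data: end, retry: rec X.…}, retry: ?Bool.rec X.…}
step 4: & retry  ✓  residual = ?Bool.rec X.…
τ conforms to S (length 4)

NONE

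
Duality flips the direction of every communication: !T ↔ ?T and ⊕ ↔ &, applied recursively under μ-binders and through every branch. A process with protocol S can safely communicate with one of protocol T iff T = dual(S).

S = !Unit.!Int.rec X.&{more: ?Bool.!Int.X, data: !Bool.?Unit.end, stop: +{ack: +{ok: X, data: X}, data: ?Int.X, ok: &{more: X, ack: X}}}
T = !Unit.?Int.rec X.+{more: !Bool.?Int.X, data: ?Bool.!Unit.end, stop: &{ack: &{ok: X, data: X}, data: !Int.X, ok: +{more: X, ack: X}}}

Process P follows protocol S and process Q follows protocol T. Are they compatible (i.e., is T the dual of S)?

!Unit | !Unit  ✗ same direction on both sides — not dual

NO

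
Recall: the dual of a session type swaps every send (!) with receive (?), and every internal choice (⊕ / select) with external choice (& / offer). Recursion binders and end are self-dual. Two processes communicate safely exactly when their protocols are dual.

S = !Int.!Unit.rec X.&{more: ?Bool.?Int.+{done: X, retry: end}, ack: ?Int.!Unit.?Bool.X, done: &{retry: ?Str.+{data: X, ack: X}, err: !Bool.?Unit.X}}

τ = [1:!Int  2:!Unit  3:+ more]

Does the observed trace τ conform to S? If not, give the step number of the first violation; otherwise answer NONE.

3

step 1: !Int  ✓  now at !Unit.rec X.…
step 2: !Unit  ✓  now at rec X.…
step 3: got + more, protocol expects & more or & ack or & done  ✗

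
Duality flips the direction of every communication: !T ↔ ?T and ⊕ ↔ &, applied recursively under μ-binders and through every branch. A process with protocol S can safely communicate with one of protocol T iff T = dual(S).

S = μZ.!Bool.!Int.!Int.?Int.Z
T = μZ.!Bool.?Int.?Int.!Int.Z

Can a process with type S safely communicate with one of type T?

NO

μZ | μZ  ✓ (binder kept)
  !Bool | !Bool  ✗ same direction on both sides — not dual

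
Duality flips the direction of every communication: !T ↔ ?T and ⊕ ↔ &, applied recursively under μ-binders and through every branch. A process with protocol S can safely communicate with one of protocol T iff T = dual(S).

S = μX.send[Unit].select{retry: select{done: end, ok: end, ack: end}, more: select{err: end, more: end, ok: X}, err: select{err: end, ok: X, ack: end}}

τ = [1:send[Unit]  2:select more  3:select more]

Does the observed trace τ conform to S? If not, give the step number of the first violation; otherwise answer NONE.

[1] send[Unit]  ✓  cont: select{retry: select{done: end, ok: end, ack: end}, more: select{err: end, more: end, ok: μX.…}, err: select{err: end, ok: μX.…, ack: end}}
[2] select more  ✓  cont: select{err: end, more: end, ok: μX.…}
[3] select more  ✓  cont: end
trace exhausted — no violation

NONE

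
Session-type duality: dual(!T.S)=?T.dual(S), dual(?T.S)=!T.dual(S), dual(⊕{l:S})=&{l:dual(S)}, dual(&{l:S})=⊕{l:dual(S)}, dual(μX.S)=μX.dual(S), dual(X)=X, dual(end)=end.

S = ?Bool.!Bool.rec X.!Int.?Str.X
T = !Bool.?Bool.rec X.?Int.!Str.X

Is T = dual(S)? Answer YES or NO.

?Bool ‖ !Bool  ✓
  !Bool ‖ ?Bool  ✓
    rec X ‖ rec X  ✓ (binder kept)
      !Int ‖ ?Int  ✓
        ?Str ‖ !Str  ✓
          X ‖ X  ✓

YES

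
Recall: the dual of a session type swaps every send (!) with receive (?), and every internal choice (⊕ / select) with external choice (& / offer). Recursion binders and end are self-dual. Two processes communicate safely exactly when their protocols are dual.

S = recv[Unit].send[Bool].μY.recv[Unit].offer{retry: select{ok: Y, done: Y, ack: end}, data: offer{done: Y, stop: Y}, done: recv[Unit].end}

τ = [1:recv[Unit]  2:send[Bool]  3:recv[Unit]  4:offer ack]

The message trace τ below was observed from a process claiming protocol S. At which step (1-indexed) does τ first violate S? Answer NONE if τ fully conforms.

@1 recv[Unit]  ok  state: send[Bool].μY.…
@2 send[Bool]  ok  state: μY.…
@3 recv[Unit]  ok  state: offer{retry: select{ok: μY.…, done: μY.…, ack: end}, data: offer{done: μY.…, stop: μY.…}, done: recv[Unit].end}
@4 got offer ack, protocol expects offer retry or offer data or offer done  ✗

4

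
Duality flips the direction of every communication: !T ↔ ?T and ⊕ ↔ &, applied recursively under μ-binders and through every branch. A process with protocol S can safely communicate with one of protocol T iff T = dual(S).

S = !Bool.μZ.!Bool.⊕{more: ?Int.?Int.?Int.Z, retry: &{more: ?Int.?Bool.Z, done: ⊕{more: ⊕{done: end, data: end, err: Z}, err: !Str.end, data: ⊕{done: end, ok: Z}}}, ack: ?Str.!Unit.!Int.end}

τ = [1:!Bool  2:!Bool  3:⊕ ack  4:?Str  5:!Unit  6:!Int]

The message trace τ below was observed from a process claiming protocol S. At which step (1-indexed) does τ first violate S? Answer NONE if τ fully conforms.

NONE

@1 !Bool  ok  now at μZ.…
@2 !Bool  ok  now at ⊕{more: ?Int.?Int.?Int.μZ.…, retry: &{more: ?Int.?Bool.μZ.…, done: ⊕{more: ⊕{done: end, data: end, err: μZ.…}, err: !Str.end, data: ⊕{done: end, ok: μZ.…}}}, ack: ?Str.!Unit.!Int.end}
@3 ⊕ ack  ok  now at ?Str.!Unit.!Int.end
@4 ?Str  ok  now at !Unit.!Int.end
@5 !Unit  ok  now at !Int.end
@6 !Int  ok  now at end
τ conforms to S (length 6)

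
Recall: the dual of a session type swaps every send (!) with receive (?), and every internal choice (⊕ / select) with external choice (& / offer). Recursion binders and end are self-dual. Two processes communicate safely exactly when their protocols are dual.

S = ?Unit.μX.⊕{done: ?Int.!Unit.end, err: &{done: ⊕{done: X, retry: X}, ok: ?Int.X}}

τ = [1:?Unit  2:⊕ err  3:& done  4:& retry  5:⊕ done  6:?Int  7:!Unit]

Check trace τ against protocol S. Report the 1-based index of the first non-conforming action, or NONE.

4

[1] ?Unit  match  residual = μX.…
[2] ⊕ err  match  residual = &{done: ⊕{done: μX.…, retry: μX.…}, ok: ?Int.μX.…}
[3] & done  match  residual = ⊕{done: μX.…, retry: μX.…}
[4] got & retry, protocol expects ⊕ done or ⊕ retry  ✗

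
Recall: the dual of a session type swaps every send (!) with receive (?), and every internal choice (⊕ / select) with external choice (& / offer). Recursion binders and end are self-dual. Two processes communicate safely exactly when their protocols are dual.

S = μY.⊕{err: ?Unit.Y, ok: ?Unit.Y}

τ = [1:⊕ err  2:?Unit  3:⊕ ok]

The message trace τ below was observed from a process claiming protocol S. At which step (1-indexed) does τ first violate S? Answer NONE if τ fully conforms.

@1 ⊕ err  ok  residual = ?Unit.μY.…
@2 ?Unit  ok  residual = μY.…
@3 ⊕ ok  ok  residual = ?Unit.μY.…
trace exhausted — no violation

NONE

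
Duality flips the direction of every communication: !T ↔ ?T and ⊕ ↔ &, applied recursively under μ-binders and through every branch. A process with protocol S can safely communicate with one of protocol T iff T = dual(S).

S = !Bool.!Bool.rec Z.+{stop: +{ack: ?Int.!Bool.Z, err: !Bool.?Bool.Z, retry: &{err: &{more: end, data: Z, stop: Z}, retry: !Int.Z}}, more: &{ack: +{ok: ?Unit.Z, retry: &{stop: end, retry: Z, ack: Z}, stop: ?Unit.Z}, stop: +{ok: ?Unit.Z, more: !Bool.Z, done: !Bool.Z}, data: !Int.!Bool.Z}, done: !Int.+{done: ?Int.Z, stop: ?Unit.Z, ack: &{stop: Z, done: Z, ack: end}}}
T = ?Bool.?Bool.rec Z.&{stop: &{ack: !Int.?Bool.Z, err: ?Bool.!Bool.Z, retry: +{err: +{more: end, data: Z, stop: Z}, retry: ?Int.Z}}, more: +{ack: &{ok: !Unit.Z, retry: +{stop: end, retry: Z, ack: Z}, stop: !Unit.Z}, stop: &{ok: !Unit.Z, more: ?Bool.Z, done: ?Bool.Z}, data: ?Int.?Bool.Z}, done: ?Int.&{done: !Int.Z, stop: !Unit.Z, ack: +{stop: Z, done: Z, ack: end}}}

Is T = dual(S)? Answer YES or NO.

!Bool ‖ ?Bool  ✓
  !Bool ‖ ?Bool  ✓
    rec Z ‖ rec Z  ✓ (μ self-dual)
      +{stop,more,done} ‖ &{stop,more,done}  ✓ same labels
        case stop:
          +{ack,err,retry} ‖ &{ack,err,retry}  ✓ same labels
            case ack:
              ?Int ‖ !Int  ✓
                !Bool ‖ ?Bool  ✓
                  Z ‖ Z  ✓
            case err:
              !Bool ‖ ?Bool  ✓
                ?Bool ‖ !Bool  ✓
                  Z ‖ Z  ✓
            case retry:
              &{err,retry} ‖ +{err,retry}  ✓ same labels
                case err:
                  &{more,data,stop} ‖ +{more,data,stop}  ✓ same labels
                    case more:
                      end ‖ end  ✓
                    case data:
                      Z ‖ Z  ✓
                    case stop:
                      Z ‖ Z  ✓
                case retry:
                  !Int ‖ ?Int  ✓
                    Z ‖ Z  ✓
        case more:
          &{ack,stop,data} ‖ +{ack,stop,data}  ✓ same labels
            case ack:
              +{ok,retry,stop} ‖ &{ok,retry,stop}  ✓ same labels
                case ok:
                  ?Unit ‖ !Unit  ✓
                    Z ‖ Z  ✓
                case retry:
                  &{stop,retry,ack} ‖ +{stop,retry,ack}  ✓ same labels
                    case stop:
                      end ‖ end  ✓
                    case retry:
                      Z ‖ Z  ✓
                    case ack:
                      Z ‖ Z  ✓
                case stop:
                  ?Unit ‖ !Unit  ✓
                    Z ‖ Z  ✓
            case stop:
              +{ok,more,done} ‖ &{ok,more,done}  ✓ same labels
                case ok:
                  ?Unit ‖ !Unit  ✓
                    Z ‖ Z  ✓
                case more:
                  !Bool ‖ ?Bool  ✓
                    Z ‖ Z  ✓
                case done:
                  !Bool ‖ ?Bool  ✓
                    Z ‖ Z  ✓
            case data:
              !Int ‖ ?Int  ✓
                !Bool ‖ ?Bool  ✓
                  Z ‖ Z  ✓
        case done:
          !Int ‖ ?Int  ✓
            +{done,stop,ack} ‖ &{done,stop,ack}  ✓ same labels
              case done:
                ?Int ‖ !Int  ✓
                  Z ‖ Z  ✓
              case stop:
                ?Unit ‖ !Unit  ✓
                  Z ‖ Z  ✓
              case ack:
                &{stop,done,ack} ‖ +{stop,done,ack}  ✓ same labels
                  case stop:
                    Z ‖ Z  ✓
                  case done:
                    Z ‖ Z  ✓
                  case ack:
                    end ‖ end  ✓

YES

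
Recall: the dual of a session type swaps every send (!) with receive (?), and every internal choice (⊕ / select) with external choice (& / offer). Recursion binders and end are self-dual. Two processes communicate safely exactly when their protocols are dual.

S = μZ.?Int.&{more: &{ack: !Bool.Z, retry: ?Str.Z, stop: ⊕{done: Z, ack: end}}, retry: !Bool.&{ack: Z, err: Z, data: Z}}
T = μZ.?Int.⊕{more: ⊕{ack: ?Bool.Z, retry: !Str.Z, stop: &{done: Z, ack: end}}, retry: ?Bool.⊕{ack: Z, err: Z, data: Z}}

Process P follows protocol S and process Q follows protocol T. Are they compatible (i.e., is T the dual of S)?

NO

μZ vs μZ  ok (μ self-dual)
  ?Int vs ?Int  ✗ same direction on both sides — not dual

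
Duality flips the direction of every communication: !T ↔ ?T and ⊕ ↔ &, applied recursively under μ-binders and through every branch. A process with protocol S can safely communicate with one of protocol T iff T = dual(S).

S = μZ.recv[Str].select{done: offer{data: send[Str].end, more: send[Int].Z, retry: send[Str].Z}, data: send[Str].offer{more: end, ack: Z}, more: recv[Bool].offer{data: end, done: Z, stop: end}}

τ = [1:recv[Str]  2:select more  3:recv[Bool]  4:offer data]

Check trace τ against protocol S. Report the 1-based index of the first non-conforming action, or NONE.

NONE

@1 recv[Str]  match  state: select{done: offer{data: send[Str].end, more: send[Int].μZ.…, retry: send[Str].μZ.…}, data: send[Str].offer{more: end, ack: μZ.…}, more: recv[Bool].offer{data: end, done: μZ.…, stop: end}}
@2 select more  match  state: recv[Bool].offer{data: end, done: μZ.…, stop: end}
@3 recv[Bool]  match  state: offer{data: end, done: μZ.…, stop: end}
@4 offer data  match  state: end
trace exhausted — no violation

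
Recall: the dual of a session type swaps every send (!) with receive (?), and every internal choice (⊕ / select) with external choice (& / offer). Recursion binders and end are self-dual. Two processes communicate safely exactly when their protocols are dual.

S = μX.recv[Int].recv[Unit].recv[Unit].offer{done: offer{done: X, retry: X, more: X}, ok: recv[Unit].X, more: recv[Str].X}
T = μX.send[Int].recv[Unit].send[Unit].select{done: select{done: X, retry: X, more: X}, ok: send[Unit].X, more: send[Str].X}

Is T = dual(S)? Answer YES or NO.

μX ‖ μX  ✓ (μ self-dual)
  recv[Int] ‖ send[Int]  ✓
    recv[Unit] ‖ recv[Unit]  ✗ same direction on both sides — not dual

NO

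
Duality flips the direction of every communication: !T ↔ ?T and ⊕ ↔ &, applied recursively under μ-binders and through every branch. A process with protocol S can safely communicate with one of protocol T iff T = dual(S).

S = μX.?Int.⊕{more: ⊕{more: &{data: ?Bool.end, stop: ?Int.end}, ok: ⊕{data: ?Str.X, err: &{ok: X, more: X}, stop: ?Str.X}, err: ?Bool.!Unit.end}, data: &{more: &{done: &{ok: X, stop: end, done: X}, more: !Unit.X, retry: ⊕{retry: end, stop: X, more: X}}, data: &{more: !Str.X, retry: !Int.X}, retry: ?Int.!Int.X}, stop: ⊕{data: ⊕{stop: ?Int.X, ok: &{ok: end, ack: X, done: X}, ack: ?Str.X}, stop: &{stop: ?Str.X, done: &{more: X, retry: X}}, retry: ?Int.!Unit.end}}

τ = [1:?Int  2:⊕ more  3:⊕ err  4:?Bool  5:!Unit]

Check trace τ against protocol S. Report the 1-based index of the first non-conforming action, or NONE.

step 1: ?Int  match  state: ⊕{more: ⊕{more: &{data: ?Bool.end, stop: ?Int.end}, ok: ⊕{data: ?Str.μX.…, err: &{ok: μX.…, more: μX.…}, stop: ?Str.μX.…}, err: ?Bool.!Unit.end}, data: &{more: &{done: &{ok: μX.…, stop: end, done: μX.…}, more: !Unit.μX.…, retry: ⊕{retry: end, stop: μX.…, more: μX.…}}, data: &{more: !Str.μX.…, retry: !Int.μX.…}, retry: ?Int.!Int.μX.…}, stop: ⊕{data: ⊕{stop: ?Int.μX.…, ok: &{ok: end, ack: μX.…, done: μX.…}, ack: ?Str.μX.…}, stop: &{stop: ?Str.μX.…, done: &{more: μX.…, retry: μX.…}}, retry: ?Int.!Unit.end}}
step 2: ⊕ more  match  state: ⊕{more: &{data: ?Bool.end, stop: ?Int.end}, ok: ⊕{data: ?Str.μX.…, err: &{ok: μX.…, more: μX.…}, stop: ?Str.μX.…}, err: ?Bool.!Unit.end}
step 3: ⊕ err  match  state: ?Bool.!Unit.end
step 4: ?Bool  match  state: !Unit.end
step 5: !Unit  match  state: end
τ conforms to S (length 5)

NONE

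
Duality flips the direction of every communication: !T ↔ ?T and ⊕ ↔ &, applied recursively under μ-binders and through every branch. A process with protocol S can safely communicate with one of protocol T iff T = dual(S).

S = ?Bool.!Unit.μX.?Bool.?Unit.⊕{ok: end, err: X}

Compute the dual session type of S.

!Bool.?Unit.μX.!Bool.!Unit.&{ok: end, err: X}

?Bool = !Bool
  !Unit = ?Unit
    μX = μX  (rec unchanged)
      ?Bool = !Bool
        ?Unit = !Unit
          ⊕{ok,err} = &{ok,err}  (select→offer)
            case ok:
              end ↦ end
            case err:
              X ↦ X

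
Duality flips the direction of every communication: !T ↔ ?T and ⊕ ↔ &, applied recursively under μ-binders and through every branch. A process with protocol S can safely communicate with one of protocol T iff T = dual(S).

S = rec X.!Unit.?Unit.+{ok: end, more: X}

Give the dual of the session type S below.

rec X.?Unit.!Unit.&{ok: end, more: X}

rec X → rec X  (binder kept)
  !Unit → ?Unit
    ?Unit → !Unit
      +{ok,more} → &{ok,more}  (internal→external)
        case ok:
          end self-dual
        case more:
          X self-dual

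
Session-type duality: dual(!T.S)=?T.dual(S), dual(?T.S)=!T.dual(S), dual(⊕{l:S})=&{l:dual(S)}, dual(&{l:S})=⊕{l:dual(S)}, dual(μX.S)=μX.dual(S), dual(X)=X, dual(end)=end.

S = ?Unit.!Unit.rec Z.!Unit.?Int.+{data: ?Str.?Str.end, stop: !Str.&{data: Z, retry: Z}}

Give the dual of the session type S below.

?Unit = !Unit
  !Unit = ?Unit
    rec Z = rec Z  (rec unchanged)
      !Unit = ?Unit
        ?Int = !Int
          +{data,stop} = &{data,stop}  (select→offer)
            case data:
              ?Str = !Str
                ?Str = !Str
                  dual(end) = end
            case stop:
              !Str = ?Str
                &{data,retry} = +{data,retry}  (offer→select)
                  case data:
                    dual(Z) = Z
                  case retry:
                    dual(Z) = Z

!Unit.?Unit.rec Z.?Unit.!Int.&{data: !Str.!Str.end, stop: ?Str.+{data: Z, retry: Z}}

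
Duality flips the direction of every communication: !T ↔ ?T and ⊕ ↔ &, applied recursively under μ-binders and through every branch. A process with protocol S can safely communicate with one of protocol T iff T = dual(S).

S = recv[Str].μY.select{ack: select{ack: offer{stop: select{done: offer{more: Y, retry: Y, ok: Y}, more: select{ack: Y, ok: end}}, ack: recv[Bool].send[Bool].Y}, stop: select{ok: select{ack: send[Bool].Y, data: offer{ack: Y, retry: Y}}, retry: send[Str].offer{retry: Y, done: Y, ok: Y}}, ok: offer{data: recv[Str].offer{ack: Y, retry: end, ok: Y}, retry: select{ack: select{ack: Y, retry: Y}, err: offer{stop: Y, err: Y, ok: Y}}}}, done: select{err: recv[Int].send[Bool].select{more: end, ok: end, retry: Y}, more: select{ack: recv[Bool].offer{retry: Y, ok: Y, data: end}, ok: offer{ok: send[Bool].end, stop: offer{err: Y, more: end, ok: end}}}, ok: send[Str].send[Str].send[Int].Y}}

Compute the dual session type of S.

recv[Str] = send[Str]
  μY = μY  (binder kept)
    select{ack,done} = offer{ack,done}  (⊕→&)
      [ack]
        select{ack,stop,ok} = offer{ack,stop,ok}  (⊕→&)
          [ack]
            offer{stop,ack} = select{stop,ack}  (offer→select)
              [stop]
                select{done,more} = offer{done,more}  (⊕→&)
                  [done]
                    offer{more,retry,ok} = select{more,retry,ok}  (offer→select)
                      [more]
                        dual(Y) = Y
                      [retry]
                        dual(Y) = Y
                      [ok]
                        dual(Y) = Y
                  [more]
                    select{ack,ok} = offer{ack,ok}  (⊕→&)
                      [ack]
                        dual(Y) = Y
                      [ok]
                        dual(end) = end
              [ack]
                recv[Bool] = send[Bool]
                  send[Bool] = recv[Bool]
                    dual(Y) = Y
          [stop]
            select{ok,retry} = offer{ok,retry}  (⊕→&)
              [ok]
                select{ack,data} = offer{ack,data}  (⊕→&)
                  [ack]
                    send[Bool] = recv[Bool]
                      dual(Y) = Y
                  [data]
                    offer{ack,retry} = select{ack,retry}  (offer→select)
                      [ack]
                        dual(Y) = Y
                      [retry]
                        dual(Y) = Y
              [retry]
                send[Str] = recv[Str]
                  offer{retry,done,ok} = select{retry,done,ok}  (offer→select)
                    [retry]
                      dual(Y) = Y
                    [done]
                      dual(Y) = Y
                    [ok]
                      dual(Y) = Y
          [ok]
            offer{data,retry} = select{data,retry}  (offer→select)
              [data]
                recv[Str] = send[Str]
                  offer{ack,retry,ok} = select{ack,retry,ok}  (offer→select)
                    [ack]
                      dual(Y) = Y
                    [retry]
                      dual(end) = end
                    [ok]
                      dual(Y) = Y
              [retry]
                select{ack,err} = offer{ack,err}  (⊕→&)
                  [ack]
                    select{ack,retry} = offer{ack,retry}  (⊕→&)
                      [ack]
                        dual(Y) = Y
                      [retry]
                        dual(Y) = Y
                  [err]
                    offer{stop,err,ok} = select{stop,err,ok}  (offer→select)
                      [stop]
                        dual(Y) = Y
                      [err]
                        dual(Y) = Y
                      [ok]
                        dual(Y) = Y
      [done]
        select{err,more,ok} = offer{err,more,ok}  (⊕→&)
          [err]
            recv[Int] = send[Int]
              send[Bool] = recv[Bool]
                select{more,ok,retry} = offer{more,ok,retry}  (⊕→&)
                  [more]
                    dual(end) = end
                  [ok]
                    dual(end) = end
                  [retry]
                    dual(Y) = Y
          [more]
            select{ack,ok} = offer{ack,ok}  (⊕→&)
              [ack]
                recv[Bool] = send[Bool]
                  offer{retry,ok,data} = select{retry,ok,data}  (offer→select)
                    [retry]
                      dual(Y) = Y
                    [ok]
                      dual(Y) = Y
                    [data]
                      dual(end) = end
              [ok]
                offer{ok,stop} = select{ok,stop}  (offer→select)
                  [ok]
                    send[Bool] = recv[Bool]
                      dual(end) = end
                  [stop]
                    offer{err,more,ok} = select{err,more,ok}  (offer→select)
                      [err]
                        dual(Y) = Y
                      [more]
                        dual(end) = end
                      [ok]
                        dual(end) = end
          [ok]
            send[Str] = recv[Str]
              send[Str] = recv[Str]
                send[Int] = recv[Int]
                  dual(Y) = Y

send[Str].μY.offer{ack: offer{ack: select{stop: offer{done: select{more: Y, retry: Y, ok: Y}, more: offer{ack: Y, ok: end}}, ack: send[Bool].recv[Bool].Y}, stop: offer{ok: offer{ack: recv[Bool].Y, data: select{ack: Y, retry: Y}}, retry: recv[Str].select{retry: Y, done: Y, ok: Y}}, ok: select{data: send[Str].select{ack: Y, retry: end, ok: Y}, retry: offer{ack: offer{ack: Y, retry: Y}, err: select{stop: Y, err: Y, ok: Y}}}}, done: offer{err: send[Int].recv[Bool].offer{more: end, ok: end, retry: Y}, more: offer{ack: send[Bool].select{retry: Y, ok: Y, data: end}, ok: select{ok: recv[Bool].end, stop: select{err: Y, more: end, ok: end}}}, ok: recv[Str].recv[Str].recv[Int].Y}}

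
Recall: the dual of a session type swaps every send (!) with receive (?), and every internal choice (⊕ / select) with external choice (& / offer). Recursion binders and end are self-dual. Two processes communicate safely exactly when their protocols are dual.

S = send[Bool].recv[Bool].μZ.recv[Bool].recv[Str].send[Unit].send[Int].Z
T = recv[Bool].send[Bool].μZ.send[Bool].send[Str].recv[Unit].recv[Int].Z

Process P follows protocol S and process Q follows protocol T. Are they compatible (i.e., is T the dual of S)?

send[Bool] vs recv[Bool]  match
  recv[Bool] vs send[Bool]  match
    μZ vs μZ  match (μ self-dual)
      recv[Bool] vs send[Bool]  match
        recv[Str] vs send[Str]  match
          send[Unit] vs recv[Unit]  match
            send[Int] vs recv[Int]  match
              Z vs Z  match

YES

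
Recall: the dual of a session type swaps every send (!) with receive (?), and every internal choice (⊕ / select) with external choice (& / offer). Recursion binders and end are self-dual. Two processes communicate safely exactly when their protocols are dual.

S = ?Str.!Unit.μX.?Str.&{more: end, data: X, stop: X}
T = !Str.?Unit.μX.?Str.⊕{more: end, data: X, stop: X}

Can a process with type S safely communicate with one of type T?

NO

?Str ‖ !Str  ok
  !Unit ‖ ?Unit  ok
    μX ‖ μX  ok (binder kept)
      ?Str ‖ ?Str  ✗ same direction on both sides — not dual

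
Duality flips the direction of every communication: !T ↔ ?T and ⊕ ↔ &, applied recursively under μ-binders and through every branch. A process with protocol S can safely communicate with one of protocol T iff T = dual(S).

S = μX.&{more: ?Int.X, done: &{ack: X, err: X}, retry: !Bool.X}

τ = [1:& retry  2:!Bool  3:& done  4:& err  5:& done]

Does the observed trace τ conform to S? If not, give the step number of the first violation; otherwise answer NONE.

NONE

step 1: & retry  match  cont: !Bool.μX.…
step 2: !Bool  match  cont: μX.…
step 3: & done  match  cont: &{ack: μX.…, err: μX.…}
step 4: & err  match  cont: μX.…
step 5: & done  match  cont: &{ack: μX.…, err: μX.…}
τ conforms to S (length 5)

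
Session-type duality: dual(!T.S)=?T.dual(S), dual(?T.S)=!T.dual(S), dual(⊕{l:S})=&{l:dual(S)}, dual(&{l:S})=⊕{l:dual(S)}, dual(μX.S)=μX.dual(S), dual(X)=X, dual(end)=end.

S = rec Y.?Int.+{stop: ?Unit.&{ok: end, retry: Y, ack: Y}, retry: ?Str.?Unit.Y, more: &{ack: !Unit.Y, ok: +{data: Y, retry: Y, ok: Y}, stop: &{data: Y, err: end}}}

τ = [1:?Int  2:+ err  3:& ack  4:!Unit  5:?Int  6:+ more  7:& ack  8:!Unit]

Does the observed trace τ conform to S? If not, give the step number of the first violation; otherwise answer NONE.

2

step 1: ?Int  ✓  cont: +{stop: ?Unit.&{ok: end, retry: rec Y.…, ack: rec Y.…}, retry: ?Str.?Unit.rec Y.…, more: &{ack: !Unit.rec Y.…, ok: +{data: rec Y.…, retry: rec Y.…, ok: rec Y.…}, stop: &{data: rec Y.…, err: end}}}
step 2: got + err, protocol expects + stop or + retry or + more  ✗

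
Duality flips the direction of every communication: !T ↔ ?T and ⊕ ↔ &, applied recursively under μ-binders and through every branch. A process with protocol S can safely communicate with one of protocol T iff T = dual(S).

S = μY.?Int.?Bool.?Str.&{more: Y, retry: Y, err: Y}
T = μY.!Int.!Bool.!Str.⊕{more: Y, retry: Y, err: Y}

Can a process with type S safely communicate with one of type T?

μY | μY  ✓ (μ self-dual)
  ?Int | !Int  ✓
    ?Bool | !Bool  ✓
      ?Str | !Str  ✓
        &{more,retry,err} | ⊕{more,retry,err}  ✓ labels match
          • more:
            Y | Y  ✓
          • retry:
            Y | Y  ✓
          • err:
            Y | Y  ✓

YES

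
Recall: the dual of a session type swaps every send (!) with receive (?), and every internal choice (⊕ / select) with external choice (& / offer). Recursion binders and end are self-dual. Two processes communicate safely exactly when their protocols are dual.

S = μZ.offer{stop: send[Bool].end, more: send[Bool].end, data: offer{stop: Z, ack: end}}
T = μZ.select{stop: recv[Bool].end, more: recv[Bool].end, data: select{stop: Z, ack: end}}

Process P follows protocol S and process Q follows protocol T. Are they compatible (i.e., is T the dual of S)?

μZ | μZ  ok (μ self-dual)
  offer{stop,more,data} | select{stop,more,data}  ok label sets agree
    [stop]
      send[Bool] | recv[Bool]  ok
        end | end  ok
    [more]
      send[Bool] | recv[Bool]  ok
        end | end  ok
    [data]
      offer{stop,ack} | select{stop,ack}  ok label sets agree
        [stop]
          Z | Z  ok
        [ack]
          end | end  ok

YES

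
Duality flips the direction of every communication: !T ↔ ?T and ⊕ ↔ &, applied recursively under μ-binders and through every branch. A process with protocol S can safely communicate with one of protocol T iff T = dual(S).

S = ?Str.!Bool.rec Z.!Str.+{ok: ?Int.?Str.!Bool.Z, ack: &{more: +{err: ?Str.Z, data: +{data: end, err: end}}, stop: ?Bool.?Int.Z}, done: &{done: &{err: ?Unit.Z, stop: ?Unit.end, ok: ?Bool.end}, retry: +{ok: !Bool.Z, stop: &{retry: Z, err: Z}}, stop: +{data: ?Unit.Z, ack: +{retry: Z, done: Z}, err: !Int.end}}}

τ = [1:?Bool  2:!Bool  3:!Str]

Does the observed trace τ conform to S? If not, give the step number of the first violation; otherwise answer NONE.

step 1: got ?Bool, protocol expects ?Str  ✗

1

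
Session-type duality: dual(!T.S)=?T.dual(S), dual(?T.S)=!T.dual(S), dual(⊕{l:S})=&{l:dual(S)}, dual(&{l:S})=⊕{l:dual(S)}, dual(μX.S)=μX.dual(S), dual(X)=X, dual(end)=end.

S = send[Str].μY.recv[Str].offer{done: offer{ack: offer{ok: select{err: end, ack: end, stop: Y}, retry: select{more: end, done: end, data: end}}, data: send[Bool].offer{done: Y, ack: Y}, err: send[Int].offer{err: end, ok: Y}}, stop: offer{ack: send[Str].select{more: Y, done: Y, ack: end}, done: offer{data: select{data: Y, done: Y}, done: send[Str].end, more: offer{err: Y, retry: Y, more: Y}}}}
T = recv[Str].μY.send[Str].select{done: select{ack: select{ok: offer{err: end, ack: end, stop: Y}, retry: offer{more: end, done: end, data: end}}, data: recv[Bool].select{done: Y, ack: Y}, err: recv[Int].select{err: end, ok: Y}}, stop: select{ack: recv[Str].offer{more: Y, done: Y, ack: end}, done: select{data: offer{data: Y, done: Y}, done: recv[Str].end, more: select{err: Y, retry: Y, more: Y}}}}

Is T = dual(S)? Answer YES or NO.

YES

send[Str] vs recv[Str]  ok
  μY vs μY  ok (binder kept)
    recv[Str] vs send[Str]  ok
      offer{done,stop} vs select{done,stop}  ok label sets agree
        • done:
          offer{ack,data,err} vs select{ack,data,err}  ok label sets agree
            • ack:
              offer{ok,retry} vs select{ok,retry}  ok label sets agree
                • ok:
                  select{err,ack,stop} vs offer{err,ack,stop}  ok label sets agree
                    • err:
                      end vs end  ok
                    • ack:
                      end vs end  ok
                    • stop:
                      Y vs Y  ok
                • retry:
                  select{more,done,data} vs offer{more,done,data}  ok label sets agree
                    • more:
                      end vs end  ok
                    • done:
                      end vs end  ok
                    • data:
                      end vs end  ok
            • data:
              send[Bool] vs recv[Bool]  ok
                offer{done,ack} vs select{done,ack}  ok label sets agree
                  • done:
                    Y vs Y  ok
                  • ack:
                    Y vs Y  ok
            • err:
              send[Int] vs recv[Int]  ok
                offer{err,ok} vs select{err,ok}  ok label sets agree
                  • err:
                    end vs end  ok
                  • ok:
                    Y vs Y  ok
        • stop:
          offer{ack,done} vs select{ack,done}  ok label sets agree
            • ack:
              send[Str] vs recv[Str]  ok
                select{more,done,ack} vs offer{more,done,ack}  ok label sets agree
                  • more:
                    Y vs Y  ok
                  • done:
                    Y vs Y  ok
                  • ack:
                    end vs end  ok
            • done:
              offer{data,done,more} vs select{data,done,more}  ok label sets agree
                • data:
                  select{data,done} vs offer{data,done}  ok label sets agree
                    • data:
                      Y vs Y  ok
                    • done:
                      Y vs Y  ok
                • done:
                  send[Str] vs recv[Str]  ok
                    end vs end  ok
                • more:
                  offer{err,retry,more} vs select{err,retry,more}  ok label sets agree
                    • err:
                      Y vs Y  ok
                    • retry:
                      Y vs Y  ok
                    • more:
                      Y vs Y  ok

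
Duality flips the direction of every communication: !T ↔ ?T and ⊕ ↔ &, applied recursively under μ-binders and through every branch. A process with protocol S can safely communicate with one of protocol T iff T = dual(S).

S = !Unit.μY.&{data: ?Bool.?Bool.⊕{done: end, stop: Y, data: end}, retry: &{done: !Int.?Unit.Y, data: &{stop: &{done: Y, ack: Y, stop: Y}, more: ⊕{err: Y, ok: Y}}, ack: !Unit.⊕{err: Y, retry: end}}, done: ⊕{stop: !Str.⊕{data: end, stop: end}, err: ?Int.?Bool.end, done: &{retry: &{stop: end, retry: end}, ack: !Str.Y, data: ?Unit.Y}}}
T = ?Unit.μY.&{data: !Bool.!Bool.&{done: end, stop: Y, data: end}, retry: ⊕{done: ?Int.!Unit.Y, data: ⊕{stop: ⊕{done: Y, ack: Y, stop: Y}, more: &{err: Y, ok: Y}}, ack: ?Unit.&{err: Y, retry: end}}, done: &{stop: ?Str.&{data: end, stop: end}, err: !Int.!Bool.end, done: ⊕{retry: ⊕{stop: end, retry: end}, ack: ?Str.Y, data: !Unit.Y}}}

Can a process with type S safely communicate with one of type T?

!Unit | ?Unit  match
  μY | μY  match (binder kept)
    &{data,retry,done} | &{data,retry,done}  ✗ choice polarity not flipped — not dual

NO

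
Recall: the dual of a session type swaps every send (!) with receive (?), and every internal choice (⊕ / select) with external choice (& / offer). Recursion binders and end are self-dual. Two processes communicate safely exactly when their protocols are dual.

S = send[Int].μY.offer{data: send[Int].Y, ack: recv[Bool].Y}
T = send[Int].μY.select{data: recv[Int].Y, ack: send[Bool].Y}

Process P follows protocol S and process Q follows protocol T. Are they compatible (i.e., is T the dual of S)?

send[Int] ‖ send[Int]  ✗ same direction on both sides — not dual

NO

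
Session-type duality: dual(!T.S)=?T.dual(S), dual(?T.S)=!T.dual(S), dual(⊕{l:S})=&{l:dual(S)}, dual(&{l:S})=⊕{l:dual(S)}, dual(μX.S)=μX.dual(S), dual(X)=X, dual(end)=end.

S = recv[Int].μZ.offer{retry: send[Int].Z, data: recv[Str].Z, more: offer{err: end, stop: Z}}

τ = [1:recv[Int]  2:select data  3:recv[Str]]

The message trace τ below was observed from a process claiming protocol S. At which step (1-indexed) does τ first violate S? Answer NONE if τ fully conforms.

@1 recv[Int]  ok  cont: μZ.…
@2 got select data, protocol expects offer retry or offer data or offer more  ✗

2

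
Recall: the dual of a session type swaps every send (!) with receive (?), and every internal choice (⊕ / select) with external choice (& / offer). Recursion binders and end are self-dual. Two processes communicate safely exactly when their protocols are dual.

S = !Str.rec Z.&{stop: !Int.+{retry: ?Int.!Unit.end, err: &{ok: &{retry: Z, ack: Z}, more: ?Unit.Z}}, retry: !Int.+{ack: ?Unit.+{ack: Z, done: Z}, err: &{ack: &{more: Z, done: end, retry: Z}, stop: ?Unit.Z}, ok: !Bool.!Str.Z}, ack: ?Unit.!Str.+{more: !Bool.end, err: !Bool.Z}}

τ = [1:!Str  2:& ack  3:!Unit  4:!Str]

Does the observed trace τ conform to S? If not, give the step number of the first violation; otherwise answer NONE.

3

@1 !Str  match  cont: rec Z.…
@2 & ack  match  cont: ?Unit.!Str.+{more: !Bool.end, err: !Bool.rec Z.…}
@3 got !Unit, protocol expects ?Unit  ✗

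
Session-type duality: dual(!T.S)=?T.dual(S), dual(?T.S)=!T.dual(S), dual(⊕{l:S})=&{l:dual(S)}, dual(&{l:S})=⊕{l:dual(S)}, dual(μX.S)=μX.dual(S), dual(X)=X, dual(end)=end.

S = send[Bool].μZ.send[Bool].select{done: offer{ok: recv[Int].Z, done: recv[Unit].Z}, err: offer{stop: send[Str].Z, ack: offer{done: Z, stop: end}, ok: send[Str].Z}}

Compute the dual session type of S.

send[Bool] ↦ recv[Bool]
  μZ ↦ μZ  (binder kept)
    send[Bool] ↦ recv[Bool]
      select{done,err} ↦ offer{done,err}  (select→offer)
        [done]
          offer{ok,done} ↦ select{ok,done}  (external→internal)
            [ok]
              recv[Int] ↦ send[Int]
                Z self-dual
            [done]
              recv[Unit] ↦ send[Unit]
                Z self-dual
        [err]
          offer{stop,ack,ok} ↦ select{stop,ack,ok}  (external→internal)
            [stop]
              send[Str] ↦ recv[Str]
                Z self-dual
            [ack]
              offer{done,stop} ↦ select{done,stop}  (external→internal)
                [done]
                  Z self-dual
                [stop]
                  end self-dual
            [ok]
              send[Str] ↦ recv[Str]
                Z self-dual

recv[Bool].μZ.recv[Bool].offer{done: select{ok: send[Int].Z, done: send[Unit].Z}, err: select{stop: recv[Str].Z, ack: select{done: Z, stop: end}, ok: recv[Str].Z}}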